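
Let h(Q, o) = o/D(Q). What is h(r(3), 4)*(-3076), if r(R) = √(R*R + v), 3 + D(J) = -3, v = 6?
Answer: 6152/3 ≈ 2050.7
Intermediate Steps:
D(J) = -6 (D(J) = -3 - 3 = -6)
r(R) = √(6 + R²) (r(R) = √(R*R + 6) = √(R² + 6) = √(6 + R²))
h(Q, o) = -o/6 (h(Q, o) = o/(-6) = o*(-⅙) = -o/6)
h(r(3), 4)*(-3076) = -⅙*4*(-3076) = -⅔*(-3076) = 6152/3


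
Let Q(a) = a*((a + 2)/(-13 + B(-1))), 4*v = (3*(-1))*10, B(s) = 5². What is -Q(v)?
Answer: -55/16 ≈ -3.4375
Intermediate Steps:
B(s) = 25
v = -15/2 (v = ((3*(-1))*10)/4 = (-3*10)/4 = (¼)*(-30) = -15/2 ≈ -7.5000)
Q(a) = a*(⅙ + a/12) (Q(a) = a*((a + 2)/(-13 + 25)) = a*((2 + a)/12) = a*((2 + a)*(1/12)) = a*(⅙ + a/12))
-Q(v) = -(-15)*(2 - 15/2)/(12*2) = -(-15)*(-11)/(12*2*2) = -1*55/16 = -55/16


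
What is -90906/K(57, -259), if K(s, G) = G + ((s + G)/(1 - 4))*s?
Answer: -30302/1193 ≈ -25.400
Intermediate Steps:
K(s, G) = G + s*(-G/3 - s/3) (K(s, G) = G + ((G + s)/(-3))*s = G + ((G + s)*(-⅓))*s = G + (-G/3 - s/3)*s = G + s*(-G/3 - s/3))
-90906/K(57, -259) = -90906/(-259 - ⅓*57² - ⅓*(-259)*57) = -90906/(-259 - ⅓*3249 + 4921) = -90906/(-259 - 1083 + 4921) = -90906/3579 = -90906*1/3579 = -30302/1193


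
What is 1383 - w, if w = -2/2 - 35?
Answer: 1419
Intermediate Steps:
w = -36 (w = -2*½ - 35 = -1 - 35 = -36)
1383 - w = 1383 - 1*(-36) = 1383 + 36 = 1419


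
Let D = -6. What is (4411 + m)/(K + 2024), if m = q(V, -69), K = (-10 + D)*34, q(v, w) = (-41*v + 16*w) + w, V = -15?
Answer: 3853/1480 ≈ 2.6034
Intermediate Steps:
q(v, w) = -41*v + 17*w
K = -544 (K = (-10 - 6)*34 = -16*34 = -544)
m = -558 (m = -41*(-15) + 17*(-69) = 615 - 1173 = -558)
(4411 + m)/(K + 2024) = (4411 - 558)/(-544 + 2024) = 3853/1480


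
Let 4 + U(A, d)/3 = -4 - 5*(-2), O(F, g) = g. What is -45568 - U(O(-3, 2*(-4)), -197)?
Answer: -45574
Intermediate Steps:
U(A, d) = 6 (U(A, d) = -12 + 3*(-4 - 5*(-2)) = -12 + 3*(-4 + 10) = -12 + 3*6 = -12 + 18 = 6)
-45568 - U(O(-3, 2*(-4)), -197) = -45568 - 1*6 = -45568 - 6 = -45574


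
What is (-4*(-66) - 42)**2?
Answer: 49284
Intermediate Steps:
(-4*(-66) - 42)**2 = (264 - 42)**2 = 222**2 = 49284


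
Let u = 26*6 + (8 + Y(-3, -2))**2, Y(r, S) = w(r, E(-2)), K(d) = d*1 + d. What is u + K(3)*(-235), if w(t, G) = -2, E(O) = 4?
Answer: -1218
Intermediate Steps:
K(d) = 2*d (K(d) = d + d = 2*d)
Y(r, S) = -2
u = 192 (u = 26*6 + (8 - 2)**2 = 156 + 6**2 = 156 + 36 = 192)
u + K(3)*(-235) = 192 + (2*3)*(-235) = 192 + 6*(-235) = 192 - 1410 = -1218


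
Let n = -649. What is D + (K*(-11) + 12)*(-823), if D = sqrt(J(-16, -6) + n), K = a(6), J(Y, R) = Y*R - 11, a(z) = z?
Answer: 44442 + 2*I*sqrt(141) ≈ 44442.0 + 23.749*I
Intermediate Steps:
J(Y, R) = -11 + R*Y (J(Y, R) = R*Y - 11 = -11 + R*Y)
K = 6
D = 2*I*sqrt(141) (D = sqrt((-11 - 6*(-16)) - 649) = sqrt((-11 + 96) - 649) = sqrt(85 - 649) = sqrt(-564) = 2*I*sqrt(141) ≈ 23.749*I)
D + (K*(-11) + 12)*(-823) = 2*I*sqrt(141) + (6*(-11) + 12)*(-823) = 2*I*sqrt(141) + (-66 + 12)*(-823) = 2*I*sqrt(141) - 54*(-823) = 2*I*sqrt(141) + 44442 = 44442 + 2*I*sqrt(141)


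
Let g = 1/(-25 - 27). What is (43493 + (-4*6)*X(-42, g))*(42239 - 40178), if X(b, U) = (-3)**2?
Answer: 89193897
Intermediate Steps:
g = -1/52 (g = 1/(-52) = -1/52 ≈ -0.019231)
X(b, U) = 9
(43493 + (-4*6)*X(-42, g))*(42239 - 40178) = (43493 - 4*6*9)*(42239 - 40178) = (43493 - 24*9)*2061 = (43493 - 216)*2061 = 43277*2061 = 89193897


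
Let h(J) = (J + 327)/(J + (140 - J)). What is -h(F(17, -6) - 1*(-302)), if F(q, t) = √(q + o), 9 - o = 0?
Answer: -629/140 - √26/140 ≈ -4.5293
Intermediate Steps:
o = 9 (o = 9 - 1*0 = 9 + 0 = 9)
F(q, t) = √(9 + q) (F(q, t) = √(q + 9) = √(9 + q))
h(J) = 327/140 + J/140 (h(J) = (327 + J)/140 = (327 + J)*(1/140) = 327/140 + J/140)
-h(F(17, -6) - 1*(-302)) = -(327/140 + (√(9 + 17) - 1*(-302))/140) = -(327/140 + (√26 + 302)/140) = -(327/140 + (302 + √26)/140) = -(327/140 + (151/70 + √26/140)) = -(629/140 + √26/140) = -629/140 - √26/140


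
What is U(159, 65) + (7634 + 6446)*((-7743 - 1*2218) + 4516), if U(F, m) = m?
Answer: -76665535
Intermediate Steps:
U(159, 65) + (7634 + 6446)*((-7743 - 1*2218) + 4516) = 65 + (7634 + 6446)*((-7743 - 1*2218) + 4516) = 65 + 14080*((-7743 - 2218) + 4516) = 65 + 14080*(-9961 + 4516) = 65 + 14080*(-5445) = 65 - 76665600 = -76665535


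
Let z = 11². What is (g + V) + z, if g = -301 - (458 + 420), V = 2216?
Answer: 1158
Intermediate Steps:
g = -1179 (g = -301 - 1*878 = -301 - 878 = -1179)
z = 121
(g + V) + z = (-1179 + 2216) + 121 = 1037 + 121 = 1158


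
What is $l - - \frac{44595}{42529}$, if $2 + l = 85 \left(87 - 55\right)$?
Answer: $\frac{115638417}{42529} \approx 2719.0$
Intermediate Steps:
$l = 2718$ ($l = -2 + 85 \left(87 - 55\right) = -2 + 85 \cdot 32 = -2 + 2720 = 2718$)
$l - - \frac{44595}{42529} = 2718 - - \frac{44595}{42529} = 2718 + \frac{44595}{42529} = \frac{115638417}{42529}$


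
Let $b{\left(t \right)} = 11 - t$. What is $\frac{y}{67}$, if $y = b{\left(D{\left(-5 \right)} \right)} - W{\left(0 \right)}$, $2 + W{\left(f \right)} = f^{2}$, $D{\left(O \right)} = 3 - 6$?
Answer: $\frac{16}{67} \approx 0.23881$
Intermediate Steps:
$D{\left(O \right)} = -3$ ($D{\left(O \right)} = 3 - 6 = -3$)
$W{\left(f \right)} = -2 + f^{2}$
$y = 16$ ($y = \left(11 - -3\right) - \left(-2 + 0^{2}\right) = \left(11 + 3\right) - \left(-2 + 0\right) = 14 - -2 = 14 + 2 = 16$)
$\frac{y}{67} = \frac{1}{67} \cdot 16 = \frac{16}{67}$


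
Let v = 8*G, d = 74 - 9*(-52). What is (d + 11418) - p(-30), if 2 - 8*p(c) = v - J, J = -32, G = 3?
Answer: 47867/4 ≈ 11967.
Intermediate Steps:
d = 542 (d = 74 + 468 = 542)
v = 24 (v = 8*3 = 24)
p(c) = -27/4 (p(c) = 1/4 - (24 - 1*(-32))/8 = 1/4 - (24 + 32)/8 = 1/4 - 1/8*56 = 1/4 - 7 = -27/4)
(d + 11418) - p(-30) = (542 + 11418) - 1*(-27/4) = 11960 + 27/4 = 47867/4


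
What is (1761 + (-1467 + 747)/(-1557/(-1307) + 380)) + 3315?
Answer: 2528008452/498217 ≈ 5074.1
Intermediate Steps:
(1761 + (-1467 + 747)/(-1557/(-1307) + 380)) + 3315 = (1761 - 720/(-1557*(-1/1307) + 380)) + 3315 = (1761 - 720/(1557/1307 + 380)) + 3315 = (1761 - 720/498217/1307) + 3315 = (1761 - 720*1307/498217) + 3315 = (1761 - 941040/498217) + 3315 = 876419097/498217 + 3315 = 2528008452/498217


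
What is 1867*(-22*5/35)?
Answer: -41074/7 ≈ -5867.7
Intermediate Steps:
1867*(-22*5/35) = 1867*(-110*1/35) = 1867*(-22/7) = -41074/7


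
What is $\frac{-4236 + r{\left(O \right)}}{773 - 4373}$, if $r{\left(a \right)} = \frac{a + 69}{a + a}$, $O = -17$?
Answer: $\frac{36019}{30600} \approx 1.1771$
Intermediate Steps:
$r{\left(a \right)} = \frac{69 + a}{2 a}$
$\frac{-4236 + r{\left(O \right)}}{773 - 4373} = \frac{-4236 + \frac{69 - 17}{2 \left(-17\right)}}{773 - 4373} = \frac{-4236 + \frac{1}{2} \left(- \frac{1}{17}\right) 52}{-3600} = \left(-4236 - \frac{26}{17}\right) \left(- \frac{1}{3600}\right) = \left(- \frac{72038}{17}\right) \left(- \frac{1}{3600}\right) = \frac{36019}{30600}$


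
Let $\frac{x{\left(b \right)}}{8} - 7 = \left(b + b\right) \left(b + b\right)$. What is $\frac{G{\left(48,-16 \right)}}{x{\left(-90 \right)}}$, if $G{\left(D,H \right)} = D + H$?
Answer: $\frac{4}{32407} \approx 0.00012343$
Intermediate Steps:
$x{\left(b \right)} = 56 + 32 b^{2}$ ($x{\left(b \right)} = 56 + 8 \left(b + b\right) \left(b + b\right) = 56 + 8 \cdot 2 b 2 b = 56 + 8 \cdot 4 b^{2} = 56 + 32 b^{2}$)
$\frac{G{\left(48,-16 \right)}}{x{\left(-90 \right)}} = \frac{48 - 16}{56 + 32 \left(-90\right)^{2}} = \frac{32}{56 + 32 \cdot 8100} = \frac{32}{56 + 259200} = \frac{32}{259256} = 32 \cdot \frac{1}{259256} = \frac{4}{32407}$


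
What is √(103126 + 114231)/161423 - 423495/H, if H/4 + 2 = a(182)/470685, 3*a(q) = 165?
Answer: 39866548815/753052 + √217357/161423 ≈ 52940.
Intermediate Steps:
a(q) = 55 (a(q) = (⅓)*165 = 55)
H = -753052/94137 (H = -8 + 4*(55/470685) = -8 + 4*(55*(1/470685)) = -8 + 4*(11/94137) = -8 + 44/94137 = -753052/94137 ≈ -7.9995)
√(103126 + 114231)/161423 - 423495/H = √(103126 + 114231)/161423 - 423495/(-753052/94137) = √217357*(1/161423) - 423495*(-94137/753052) = √217357/161423 + 39866548815/753052 = 39866548815/753052 + √217357/161423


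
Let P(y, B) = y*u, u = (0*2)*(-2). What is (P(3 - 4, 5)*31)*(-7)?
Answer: 0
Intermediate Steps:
u = 0 (u = 0*(-2) = 0)
P(y, B) = 0 (P(y, B) = y*0 = 0)
(P(3 - 4, 5)*31)*(-7) = (0*31)*(-7) = 0*(-7) = 0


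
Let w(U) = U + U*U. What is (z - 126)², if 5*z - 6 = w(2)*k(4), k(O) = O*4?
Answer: 278784/25 ≈ 11151.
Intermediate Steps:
w(U) = U + U²
k(O) = 4*O
z = 102/5 (z = 6/5 + ((2*(1 + 2))*(4*4))/5 = 6/5 + ((2*3)*16)/5 = 6/5 + (6*16)/5 = 6/5 + (⅕)*96 = 6/5 + 96/5 = 102/5 ≈ 20.400)
(z - 126)² = (102/5 - 126)² = (-528/5)² = 278784/25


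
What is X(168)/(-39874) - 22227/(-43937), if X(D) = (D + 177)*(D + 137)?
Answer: -3736991427/1751943938 ≈ -2.1331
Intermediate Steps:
X(D) = (137 + D)*(177 + D) (X(D) = (177 + D)*(137 + D) = (137 + D)*(177 + D))
X(168)/(-39874) - 22227/(-43937) = (24249 + 168² + 314*168)/(-39874) - 22227/(-43937) = (24249 + 28224 + 52752)*(-1/39874) - 22227*(-1/43937) = 105225*(-1/39874) + 22227/43937 = -105225/39874 + 22227/43937 = -3736991427/1751943938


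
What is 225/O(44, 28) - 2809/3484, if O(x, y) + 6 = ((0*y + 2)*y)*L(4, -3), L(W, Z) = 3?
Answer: 18269/31356 ≈ 0.58263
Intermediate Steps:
O(x, y) = -6 + 6*y (O(x, y) = -6 + ((0*y + 2)*y)*3 = -6 + ((0 + 2)*y)*3 = -6 + (2*y)*3 = -6 + 6*y)
225/O(44, 28) - 2809/3484 = 225/(-6 + 6*28) - 2809/3484 = 225/(-6 + 168) - 2809*1/3484 = 225/162 - 2809/3484 = 225*(1/162) - 2809/3484 = 25/18 - 2809/3484 = 18269/31356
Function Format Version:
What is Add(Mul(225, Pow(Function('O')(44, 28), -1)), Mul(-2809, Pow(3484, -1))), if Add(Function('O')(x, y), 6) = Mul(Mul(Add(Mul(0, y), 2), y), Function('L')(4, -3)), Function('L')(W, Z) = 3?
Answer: Rational(18269, 31356) ≈ 0.58263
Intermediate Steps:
Function('O')(x, y) = Add(-6, Mul(6, y)) (Function('O')(x, y) = Add(-6, Mul(Mul(Add(Mul(0, y), 2), y), 3)) = Add(-6, Mul(Mul(Add(0, 2), y), 3)) = Add(-6, Mul(Mul(2, y), 3)) = Add(-6, Mul(6, y)))
Add(Mul(225, Pow(Function('O')(44, 28), -1)), Mul(-2809, Pow(3484, -1))) = Add(Mul(225, Pow(Add(-6, Mul(6, 28)), -1)), Mul(-2809, Pow(3484, -1))) = Add(Mul(225, Pow(Add(-6, 168), -1)), Mul(-2809, Rational(1, 3484))) = Add(Mul(225, Pow(162, -1)), Rational(-2809, 3484)) = Add(Mul(225, Rational(1, 162)), Rational(-2809, 3484)) = Add(Rational(25, 18), Rational(-2809, 3484)) = Rational(18269, 31356)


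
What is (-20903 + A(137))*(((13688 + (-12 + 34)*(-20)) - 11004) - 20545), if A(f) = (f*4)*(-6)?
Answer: 442719491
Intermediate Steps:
A(f) = -24*f (A(f) = (4*f)*(-6) = -24*f)
(-20903 + A(137))*(((13688 + (-12 + 34)*(-20)) - 11004) - 20545) = (-20903 - 24*137)*(((13688 + (-12 + 34)*(-20)) - 11004) - 20545) = (-20903 - 3288)*(((13688 + 22*(-20)) - 11004) - 20545) = -24191*(((13688 - 440) - 11004) - 20545) = -24191*((13248 - 11004) - 20545) = -24191*(2244 - 20545) = -24191*(-18301) = 442719491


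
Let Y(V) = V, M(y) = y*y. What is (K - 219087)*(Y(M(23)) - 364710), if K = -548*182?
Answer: 116109278963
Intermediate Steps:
M(y) = y²
K = -99736
(K - 219087)*(Y(M(23)) - 364710) = (-99736 - 219087)*(23² - 364710) = -318823*(529 - 364710) = -318823*(-364181) = 116109278963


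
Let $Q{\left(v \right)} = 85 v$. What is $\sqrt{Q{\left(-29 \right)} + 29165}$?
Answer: $10 \sqrt{267} \approx 163.4$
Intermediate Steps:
$\sqrt{Q{\left(-29 \right)} + 29165} = \sqrt{85 \left(-29\right) + 29165} = \sqrt{-2465 + 29165} = \sqrt{26700} = 10 \sqrt{267}$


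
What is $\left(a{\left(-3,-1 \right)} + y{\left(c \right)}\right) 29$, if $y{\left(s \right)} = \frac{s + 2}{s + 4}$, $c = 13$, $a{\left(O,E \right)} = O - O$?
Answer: $\frac{435}{17} \approx 25.588$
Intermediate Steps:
$a{\left(O,E \right)} = 0$
$y{\left(s \right)} = \frac{2 + s}{4 + s}$
$\left(a{\left(-3,-1 \right)} + y{\left(c \right)}\right) 29 = \left(0 + \frac{2 + 13}{4 + 13}\right) 29 = \left(0 + \frac{1}{17} \cdot 15\right) 29 = \left(0 + \frac{15}{17}\right) 29 = \frac{15}{17} \cdot 29 = \frac{435}{17}$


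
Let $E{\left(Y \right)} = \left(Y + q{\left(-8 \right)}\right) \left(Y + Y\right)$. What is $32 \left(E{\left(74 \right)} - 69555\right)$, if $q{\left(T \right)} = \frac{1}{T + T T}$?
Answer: $- \frac{13126480}{7} \approx -1.8752 \cdot 10^{6}$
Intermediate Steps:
$q{\left(T \right)} = \frac{1}{T + T^{2}}$
$E{\left(Y \right)} = 2 Y \left(\frac{1}{56} + Y\right)$ ($E{\left(Y \right)} = \left(Y + \frac{1}{\left(-8\right) \left(1 - 8\right)}\right) \left(Y + Y\right) = \left(Y - \frac{1}{8 \left(-7\right)}\right) 2 Y = \left(Y - - \frac{1}{56}\right) 2 Y = \left(Y + \frac{1}{56}\right) 2 Y = \left(\frac{1}{56} + Y\right) 2 Y = 2 Y \left(\frac{1}{56} + Y\right)$)
$32 \left(E{\left(74 \right)} - 69555\right) = 32 \left(\frac{1}{28} \cdot 74 \left(1 + 56 \cdot 74\right) - 69555\right) = 32 \left(\frac{1}{28} \cdot 74 \left(1 + 4144\right) - 69555\right) = 32 \left(\frac{1}{28} \cdot 74 \cdot 4145 - 69555\right) = 32 \left(\frac{153365}{14} - 69555\right) = 32 \left(- \frac{820405}{14}\right) = - \frac{13126480}{7}$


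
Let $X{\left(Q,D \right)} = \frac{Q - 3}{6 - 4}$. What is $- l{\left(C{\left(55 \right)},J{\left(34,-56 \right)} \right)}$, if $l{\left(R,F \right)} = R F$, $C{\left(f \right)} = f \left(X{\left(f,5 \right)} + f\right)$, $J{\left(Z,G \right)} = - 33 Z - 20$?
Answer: $5087610$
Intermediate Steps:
$X{\left(Q,D \right)} = - \frac{3}{2} + \frac{Q}{2}$ ($X{\left(Q,D \right)} = \frac{-3 + Q}{2} = \left(-3 + Q\right) \frac{1}{2} = - \frac{3}{2} + \frac{Q}{2}$)
$J{\left(Z,G \right)} = -20 - 33 Z$
$C{\left(f \right)} = f \left(- \frac{3}{2} + \frac{3 f}{2}\right)$ ($C{\left(f \right)} = f \left(\left(- \frac{3}{2} + \frac{f}{2}\right) + f\right) = f \left(- \frac{3}{2} + \frac{3 f}{2}\right)$)
$l{\left(R,F \right)} = F R$
$- l{\left(C{\left(55 \right)},J{\left(34,-56 \right)} \right)} = - \left(-20 - 1122\right) \frac{3}{2} \cdot 55 \left(-1 + 55\right) = - \left(-20 - 1122\right) \frac{3}{2} \cdot 55 \cdot 54 = - \left(-1142\right) 4455 = \left(-1\right) \left(-5087610\right) = 5087610$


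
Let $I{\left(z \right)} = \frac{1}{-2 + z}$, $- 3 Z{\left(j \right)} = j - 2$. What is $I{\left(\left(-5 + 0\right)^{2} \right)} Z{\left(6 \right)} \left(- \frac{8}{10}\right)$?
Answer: $\frac{16}{345} \approx 0.046377$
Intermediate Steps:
$Z{\left(j \right)} = \frac{2}{3} - \frac{j}{3}$ ($Z{\left(j \right)} = - \frac{j - 2}{3} = - \frac{-2 + j}{3} = \frac{2}{3} - \frac{j}{3}$)
$I{\left(\left(-5 + 0\right)^{2} \right)} Z{\left(6 \right)} \left(- \frac{8}{10}\right) = \frac{\frac{2}{3} - 2}{-2 + \left(-5 + 0\right)^{2}} \left(- \frac{8}{10}\right) = \frac{\frac{2}{3} - 2}{-2 + \left(-5\right)^{2}} \left(\left(-8\right) \frac{1}{10}\right) = \frac{1}{-2 + 25} \left(- \frac{4}{3}\right) \left(- \frac{4}{5}\right) = \frac{1}{23} \left(- \frac{4}{3}\right) \left(- \frac{4}{5}\right) = \left(- \frac{4}{69}\right) \left(- \frac{4}{5}\right) = \frac{16}{345}$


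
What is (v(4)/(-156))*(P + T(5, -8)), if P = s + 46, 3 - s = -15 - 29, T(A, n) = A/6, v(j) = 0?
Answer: 0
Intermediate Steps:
T(A, n) = A/6 (T(A, n) = A*(⅙) = A/6)
s = 47 (s = 3 - (-15 - 29) = 3 - 1*(-44) = 3 + 44 = 47)
P = 93 (P = 47 + 46 = 93)
(v(4)/(-156))*(P + T(5, -8)) = (0/(-156))*(93 + (⅙)*5) = (0*(-1/156))*(93 + ⅚) = 0*(563/6) = 0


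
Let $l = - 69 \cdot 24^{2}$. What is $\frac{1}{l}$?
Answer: $- \frac{1}{39744} \approx -2.5161 \cdot 10^{-5}$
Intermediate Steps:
$l = -39744$ ($l = \left(-69\right) 576 = -39744$)
$\frac{1}{l} = \frac{1}{-39744} = - \frac{1}{39744}$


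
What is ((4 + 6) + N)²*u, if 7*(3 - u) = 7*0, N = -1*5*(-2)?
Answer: 1200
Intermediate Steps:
N = 10 (N = -5*(-2) = 10)
u = 3 (u = 3 - 0 = 3 - ⅐*0 = 3 + 0 = 3)
((4 + 6) + N)²*u = ((4 + 6) + 10)²*3 = (10 + 10)²*3 = 20²*3 = 400*3 = 1200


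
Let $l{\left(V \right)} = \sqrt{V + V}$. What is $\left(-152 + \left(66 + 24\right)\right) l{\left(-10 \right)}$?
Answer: $- 124 i \sqrt{5} \approx - 277.27 i$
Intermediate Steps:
$l{\left(V \right)} = \sqrt{2} \sqrt{V}$ ($l{\left(V \right)} = \sqrt{2 V} = \sqrt{2} \sqrt{V}$)
$\left(-152 + \left(66 + 24\right)\right) l{\left(-10 \right)} = \left(-152 + \left(66 + 24\right)\right) \sqrt{2} \sqrt{-10} = \left(-152 + 90\right) \sqrt{2} i \sqrt{10} = - 62 \cdot 2 i \sqrt{5} = - 124 i \sqrt{5}$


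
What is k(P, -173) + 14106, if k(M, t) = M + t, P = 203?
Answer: 14136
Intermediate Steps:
k(P, -173) + 14106 = (203 - 173) + 14106 = 30 + 14106 = 14136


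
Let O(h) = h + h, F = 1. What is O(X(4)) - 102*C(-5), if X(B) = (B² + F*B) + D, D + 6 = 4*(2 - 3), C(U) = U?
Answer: 530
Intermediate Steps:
D = -10 (D = -6 + 4*(2 - 3) = -6 + 4*(-1) = -6 - 4 = -10)
X(B) = -10 + B + B² (X(B) = (B² + 1*B) - 10 = (B² + B) - 10 = (B + B²) - 10 = -10 + B + B²)
O(h) = 2*h
O(X(4)) - 102*C(-5) = 2*(-10 + 4 + 4²) - 102*(-5) = 2*(-10 + 4 + 16) + 510 = 2*10 + 510 = 20 + 510 = 530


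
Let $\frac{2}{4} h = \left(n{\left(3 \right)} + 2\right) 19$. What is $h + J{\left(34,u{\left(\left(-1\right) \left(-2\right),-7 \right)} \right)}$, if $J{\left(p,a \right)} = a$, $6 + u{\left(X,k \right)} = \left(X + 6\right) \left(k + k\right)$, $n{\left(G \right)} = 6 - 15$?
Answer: $-384$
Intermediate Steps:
$n{\left(G \right)} = -9$ ($n{\left(G \right)} = 6 - 15 = -9$)
$u{\left(X,k \right)} = -6 + 2 k \left(6 + X\right)$ ($u{\left(X,k \right)} = -6 + \left(X + 6\right) \left(k + k\right) = -6 + \left(6 + X\right) 2 k = -6 + 2 k \left(6 + X\right)$)
$h = -266$ ($h = 2 \left(-9 + 2\right) 19 = 2 \left(\left(-7\right) 19\right) = 2 \left(-133\right) = -266$)
$h + J{\left(34,u{\left(\left(-1\right) \left(-2\right),-7 \right)} \right)} = -266 + \left(-6 + 12 \left(-7\right) + 2 \left(\left(-1\right) \left(-2\right)\right) \left(-7\right)\right) = -266 - \left(90 + 28\right) = -266 - 118 = -384$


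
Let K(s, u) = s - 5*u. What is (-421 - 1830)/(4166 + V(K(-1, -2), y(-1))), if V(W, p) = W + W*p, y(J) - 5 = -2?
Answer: -2251/4202 ≈ -0.53570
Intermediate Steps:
y(J) = 3 (y(J) = 5 - 2 = 3)
(-421 - 1830)/(4166 + V(K(-1, -2), y(-1))) = (-421 - 1830)/(4166 + (-1 - 5*(-2))*(1 + 3)) = -2251/(4166 + (-1 + 10)*4) = -2251/(4166 + 9*4) = -2251/(4166 + 36) = -2251/4202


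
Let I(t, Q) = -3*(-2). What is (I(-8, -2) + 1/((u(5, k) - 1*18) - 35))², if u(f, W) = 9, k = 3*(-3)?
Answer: 69169/1936 ≈ 35.728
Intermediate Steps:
I(t, Q) = 6
k = -9
(I(-8, -2) + 1/((u(5, k) - 1*18) - 35))² = (6 + 1/((9 - 1*18) - 35))² = (6 + 1/((9 - 18) - 35))² = (6 + 1/(-9 - 35))² = (6 + 1/(-44))² = (6 - 1/44)² = (263/44)² = 69169/1936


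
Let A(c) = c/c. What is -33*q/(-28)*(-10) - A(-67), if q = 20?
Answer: -1657/7 ≈ -236.71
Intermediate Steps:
A(c) = 1
-33*q/(-28)*(-10) - A(-67) = -660/(-28)*(-10) - 1*1 = -660*(-1)/28*(-10) - 1 = -33*(-5/7)*(-10) - 1 = (165/7)*(-10) - 1 = -1650/7 - 1 = -1657/7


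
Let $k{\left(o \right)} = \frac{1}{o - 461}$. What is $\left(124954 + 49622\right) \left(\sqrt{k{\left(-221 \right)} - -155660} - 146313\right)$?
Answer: $-25542738288 + \frac{87288 \sqrt{72401201158}}{341} \approx -2.5474 \cdot 10^{10}$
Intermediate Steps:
$k{\left(o \right)} = \frac{1}{-461 + o}$
$\left(124954 + 49622\right) \left(\sqrt{k{\left(-221 \right)} - -155660} - 146313\right) = \left(124954 + 49622\right) \left(\sqrt{\frac{1}{-461 - 221} - -155660} - 146313\right) = 174576 \left(\sqrt{\frac{1}{-682} + 155660} - 146313\right) = 174576 \left(\sqrt{- \frac{1}{682} + 155660} - 146313\right) = 174576 \left(\sqrt{\frac{106160119}{682}} - 146313\right) = 174576 \left(\frac{\sqrt{72401201158}}{682} - 146313\right) = 174576 \left(-146313 + \frac{\sqrt{72401201158}}{682}\right) = -25542738288 + \frac{87288 \sqrt{72401201158}}{341}$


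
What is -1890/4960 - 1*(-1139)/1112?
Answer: 44347/68944 ≈ 0.64323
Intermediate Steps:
-1890/4960 - 1*(-1139)/1112 = -1890*1/4960 + 1139*(1/1112) = -189/496 + 1139/1112 = 44347/68944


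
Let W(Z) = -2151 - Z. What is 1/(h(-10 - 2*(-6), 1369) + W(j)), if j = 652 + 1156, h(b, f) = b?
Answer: -1/3957 ≈ -0.00025272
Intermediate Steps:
j = 1808
1/(h(-10 - 2*(-6), 1369) + W(j)) = 1/((-10 - 2*(-6)) + (-2151 - 1*1808)) = 1/((-10 + 12) + (-2151 - 1808)) = 1/(2 - 3959) = 1/(-3957) = -1/3957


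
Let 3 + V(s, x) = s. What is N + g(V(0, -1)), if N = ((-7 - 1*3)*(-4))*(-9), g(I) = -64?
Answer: -424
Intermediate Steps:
V(s, x) = -3 + s
N = -360 (N = ((-7 - 3)*(-4))*(-9) = -10*(-4)*(-9) = 40*(-9) = -360)
N + g(V(0, -1)) = -360 - 64 = -424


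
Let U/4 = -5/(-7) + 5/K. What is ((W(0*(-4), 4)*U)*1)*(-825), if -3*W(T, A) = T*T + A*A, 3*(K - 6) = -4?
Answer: 220000/7 ≈ 31429.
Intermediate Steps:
K = 14/3 (K = 6 + (⅓)*(-4) = 6 - 4/3 = 14/3 ≈ 4.6667)
W(T, A) = -A²/3 - T²/3 (W(T, A) = -(T*T + A*A)/3 = -(T² + A²)/3 = -(A² + T²)/3 = -A²/3 - T²/3)
U = 50/7 (U = 4*(-5/(-7) + 5/(14/3)) = 4*(-5*(-⅐) + 5*(3/14)) = 4*(5/7 + 15/14) = 4*(25/14) = 50/7 ≈ 7.1429)
((W(0*(-4), 4)*U)*1)*(-825) = (((-⅓*4² - (0*(-4))²/3)*(50/7))*1)*(-825) = (((-⅓*16 - ⅓*0²)*(50/7))*1)*(-825) = (((-16/3 - ⅓*0)*(50/7))*1)*(-825) = (((-16/3 + 0)*(50/7))*1)*(-825) = (-16/3*50/7*1)*(-825) = -800/21*1*(-825) = -800/21*(-825) = 220000/7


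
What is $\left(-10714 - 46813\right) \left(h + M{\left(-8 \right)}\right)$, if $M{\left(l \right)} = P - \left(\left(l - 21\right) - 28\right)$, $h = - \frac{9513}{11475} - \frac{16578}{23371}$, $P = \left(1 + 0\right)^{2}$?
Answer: $- \frac{96786033822031}{29798025} \approx -3.2481 \cdot 10^{6}$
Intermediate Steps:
$P = 1$ ($P = 1^{2} = 1$)
$h = - \frac{45840097}{29798025}$ ($h = \left(-9513\right) \frac{1}{11475} - \frac{16578}{23371} = - \frac{1057}{1275} - \frac{16578}{23371} = - \frac{45840097}{29798025} \approx -1.5384$)
$M{\left(l \right)} = 50 - l$ ($M{\left(l \right)} = 1 - \left(\left(l - 21\right) - 28\right) = 1 - \left(\left(-21 + l\right) - 28\right) = 1 - \left(-49 + l\right) = 50 - l$)
$\left(-10714 - 46813\right) \left(h + M{\left(-8 \right)}\right) = \left(-10714 - 46813\right) \left(- \frac{45840097}{29798025} + \left(50 - -8\right)\right) = - 57527 \left(- \frac{45840097}{29798025} + \left(50 + 8\right)\right) = - 57527 \left(- \frac{45840097}{29798025} + 58\right) = \left(-57527\right) \frac{1682445353}{29798025} = - \frac{96786033822031}{29798025}$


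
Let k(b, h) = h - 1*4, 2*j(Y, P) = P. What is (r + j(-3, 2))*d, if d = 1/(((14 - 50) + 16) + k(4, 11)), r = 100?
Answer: -101/13 ≈ -7.7692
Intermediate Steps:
j(Y, P) = P/2
k(b, h) = -4 + h (k(b, h) = h - 4 = -4 + h)
d = -1/13 (d = 1/(((14 - 50) + 16) + (-4 + 11)) = 1/((-36 + 16) + 7) = 1/(-20 + 7) = 1/(-13) = -1/13 ≈ -0.076923)
(r + j(-3, 2))*d = (100 + (½)*2)*(-1/13) = (100 + 1)*(-1/13) = 101*(-1/13) = -101/13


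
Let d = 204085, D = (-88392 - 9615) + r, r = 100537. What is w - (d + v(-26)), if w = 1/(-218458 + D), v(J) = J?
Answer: -44062051753/215928 ≈ -2.0406e+5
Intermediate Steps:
D = 2530 (D = (-88392 - 9615) + 100537 = -98007 + 100537 = 2530)
w = -1/215928 (w = 1/(-218458 + 2530) = 1/(-215928) = -1/215928 ≈ -4.6312e-6)
w - (d + v(-26)) = -1/215928 - (204085 - 26) = -1/215928 - 1*204059 = -1/215928 - 204059 = -44062051753/215928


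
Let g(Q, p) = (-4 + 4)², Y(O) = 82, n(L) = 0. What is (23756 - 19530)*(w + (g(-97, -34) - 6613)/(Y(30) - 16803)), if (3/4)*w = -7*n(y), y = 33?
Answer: 27946538/16721 ≈ 1671.3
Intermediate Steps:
g(Q, p) = 0 (g(Q, p) = 0² = 0)
w = 0 (w = 4*(-7*0)/3 = (4/3)*0 = 0)
(23756 - 19530)*(w + (g(-97, -34) - 6613)/(Y(30) - 16803)) = (23756 - 19530)*(0 + (0 - 6613)/(82 - 16803)) = 4226*(0 - 6613/(-16721)) = 4226*(0 - 6613*(-1/16721)) = 4226*(0 + 6613/16721) = 4226*(6613/16721) = 27946538/16721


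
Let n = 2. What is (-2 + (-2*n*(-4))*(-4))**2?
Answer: 4356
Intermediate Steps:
(-2 + (-2*n*(-4))*(-4))**2 = (-2 + (-2*2*(-4))*(-4))**2 = (-2 - 4*(-4)*(-4))**2 = (-2 + 16*(-4))**2 = (-2 - 64)**2 = (-66)**2 = 4356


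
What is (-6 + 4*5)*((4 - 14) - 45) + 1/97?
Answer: -74689/97 ≈ -769.99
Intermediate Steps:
(-6 + 4*5)*((4 - 14) - 45) + 1/97 = (-6 + 20)*(-10 - 45) + 1/97 = 14*(-55) + 1/97 = -770 + 1/97 = -74689/97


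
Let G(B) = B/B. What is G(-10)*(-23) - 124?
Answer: -147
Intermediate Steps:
G(B) = 1
G(-10)*(-23) - 124 = 1*(-23) - 124 = -23 - 124 = -147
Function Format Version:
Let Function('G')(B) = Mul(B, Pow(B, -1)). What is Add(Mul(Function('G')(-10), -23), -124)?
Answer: -147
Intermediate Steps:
Function('G')(B) = 1
Add(Mul(Function('G')(-10), -23), -124) = Add(Mul(1, -23), -124) = Add(-23, -124) = -147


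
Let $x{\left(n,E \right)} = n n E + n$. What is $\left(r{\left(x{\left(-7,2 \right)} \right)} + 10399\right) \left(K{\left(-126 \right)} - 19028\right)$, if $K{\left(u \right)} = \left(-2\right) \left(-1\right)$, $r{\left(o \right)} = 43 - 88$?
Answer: $-196995204$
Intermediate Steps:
$x{\left(n,E \right)} = n + E n^{2}$ ($x{\left(n,E \right)} = n^{2} E + n = E n^{2} + n = n + E n^{2}$)
$r{\left(o \right)} = -45$ ($r{\left(o \right)} = 43 - 88 = -45$)
$K{\left(u \right)} = 2$
$\left(r{\left(x{\left(-7,2 \right)} \right)} + 10399\right) \left(K{\left(-126 \right)} - 19028\right) = \left(-45 + 10399\right) \left(2 - 19028\right) = 10354 \left(-19026\right) = -196995204$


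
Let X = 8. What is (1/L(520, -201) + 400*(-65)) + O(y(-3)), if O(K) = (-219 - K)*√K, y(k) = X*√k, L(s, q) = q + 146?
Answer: -1430001/55 - (-3)^(¼)*√2*(438 + 16*I*√3) ≈ -26540.0 - 612.91*I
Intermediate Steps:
L(s, q) = 146 + q
y(k) = 8*√k
O(K) = √K*(-219 - K)
(1/L(520, -201) + 400*(-65)) + O(y(-3)) = (1/(146 - 201) + 400*(-65)) + √(8*√(-3))*(-219 - 8*√(-3)) = (1/(-55) - 26000) + √(8*(I*√3))*(-219 - 8*I*√3) = (-1/55 - 26000) + √(8*I*√3)*(-219 - 8*I*√3) = -1430001/55 + (2*√2*3^(¼)*√I)*(-219 - 8*I*√3) = -1430001/55 + 2*√2*3^(¼)*√I*(-219 - 8*I*√3)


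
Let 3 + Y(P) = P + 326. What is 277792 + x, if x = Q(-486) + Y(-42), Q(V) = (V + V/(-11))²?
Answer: 57266433/121 ≈ 4.7328e+5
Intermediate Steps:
Y(P) = 323 + P (Y(P) = -3 + (P + 326) = -3 + (326 + P) = 323 + P)
Q(V) = 100*V²/121 (Q(V) = (V + V*(-1/11))² = (V - V/11)² = (10*V/11)² = 100*V²/121)
x = 23653601/121 (x = (100/121)*(-486)² + (323 - 42) = (100/121)*236196 + 281 = 23619600/121 + 281 = 23653601/121 ≈ 1.9548e+5)
277792 + x = 277792 + 23653601/121 = 57266433/121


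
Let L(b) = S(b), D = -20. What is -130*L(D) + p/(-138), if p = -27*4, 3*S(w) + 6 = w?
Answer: 77794/69 ≈ 1127.4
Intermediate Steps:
S(w) = -2 + w/3
L(b) = -2 + b/3
p = -108
-130*L(D) + p/(-138) = -130*(-2 + (⅓)*(-20)) - 108/(-138) = -130*(-2 - 20/3) - 108*(-1/138) = -130*(-26/3) + 18/23 = 3380/3 + 18/23 = 77794/69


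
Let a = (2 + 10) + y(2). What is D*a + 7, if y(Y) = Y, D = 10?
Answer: 147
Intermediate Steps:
a = 14 (a = (2 + 10) + 2 = 12 + 2 = 14)
D*a + 7 = 10*14 + 7 = 140 + 7 = 147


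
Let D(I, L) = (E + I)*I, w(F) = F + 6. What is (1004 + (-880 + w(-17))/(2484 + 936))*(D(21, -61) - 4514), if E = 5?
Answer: -378369632/95 ≈ -3.9828e+6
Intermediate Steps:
w(F) = 6 + F
D(I, L) = I*(5 + I) (D(I, L) = (5 + I)*I = I*(5 + I))
(1004 + (-880 + w(-17))/(2484 + 936))*(D(21, -61) - 4514) = (1004 + (-880 + (6 - 17))/(2484 + 936))*(21*(5 + 21) - 4514) = (1004 + (-880 - 11)/3420)*(21*26 - 4514) = (1004 - 891*1/3420)*(546 - 4514) = (1004 - 99/380)*(-3968) = (381421/380)*(-3968) = -378369632/95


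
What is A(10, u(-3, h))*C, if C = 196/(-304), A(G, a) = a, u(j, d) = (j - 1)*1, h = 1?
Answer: 49/19 ≈ 2.5789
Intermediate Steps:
u(j, d) = -1 + j (u(j, d) = (-1 + j)*1 = -1 + j)
C = -49/76 (C = 196*(-1/304) = -49/76 ≈ -0.64474)
A(10, u(-3, h))*C = (-1 - 3)*(-49/76) = -4*(-49/76) = 49/19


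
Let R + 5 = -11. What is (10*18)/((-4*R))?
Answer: 45/16 ≈ 2.8125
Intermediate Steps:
R = -16 (R = -5 - 11 = -16)
(10*18)/((-4*R)) = (10*18)/((-4*(-16))) = 180/64 = 180*(1/64) = 45/16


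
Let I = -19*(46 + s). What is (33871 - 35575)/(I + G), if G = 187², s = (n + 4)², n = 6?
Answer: -1704/32195 ≈ -0.052927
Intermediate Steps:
s = 100 (s = (6 + 4)² = 10² = 100)
G = 34969
I = -2774 (I = -19*(46 + 100) = -19*146 = -2774)
(33871 - 35575)/(I + G) = (33871 - 35575)/(-2774 + 34969) = -1704/32195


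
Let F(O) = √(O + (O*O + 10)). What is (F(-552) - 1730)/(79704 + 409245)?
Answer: -1730/488949 + √304162/488949 ≈ -0.0024103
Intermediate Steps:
F(O) = √(10 + O + O²) (F(O) = √(O + (O² + 10)) = √(O + (10 + O²)) = √(10 + O + O²))
(F(-552) - 1730)/(79704 + 409245) = (√(10 - 552 + (-552)²) - 1730)/(79704 + 409245) = (√(10 - 552 + 304704) - 1730)/488949 = (√304162 - 1730)*(1/488949) = (-1730 + √304162)*(1/488949) = -1730/488949 + √304162/488949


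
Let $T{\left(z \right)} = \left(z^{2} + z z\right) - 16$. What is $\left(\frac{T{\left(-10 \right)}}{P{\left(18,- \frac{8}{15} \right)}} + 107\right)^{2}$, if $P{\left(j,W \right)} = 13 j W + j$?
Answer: $\frac{790115881}{71289} \approx 11083.0$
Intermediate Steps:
$T{\left(z \right)} = -16 + 2 z^{2}$ ($T{\left(z \right)} = \left(z^{2} + z^{2}\right) - 16 = 2 z^{2} - 16 = -16 + 2 z^{2}$)
$P{\left(j,W \right)} = j + 13 W j$ ($P{\left(j,W \right)} = 13 W j + j = j + 13 W j$)
$\left(\frac{T{\left(-10 \right)}}{P{\left(18,- \frac{8}{15} \right)}} + 107\right)^{2} = \left(\frac{-16 + 2 \left(-10\right)^{2}}{18 \left(1 + 13 \left(- \frac{8}{15}\right)\right)} + 107\right)^{2} = \left(\frac{-16 + 2 \cdot 100}{18 \left(1 + 13 \left(\left(-8\right) \frac{1}{15}\right)\right)} + 107\right)^{2} = \left(\frac{-16 + 200}{18 \left(1 + 13 \left(- \frac{8}{15}\right)\right)} + 107\right)^{2} = \left(\frac{184}{18 \left(1 - \frac{104}{15}\right)} + 107\right)^{2} = \left(\frac{184}{18 \left(- \frac{89}{15}\right)} + 107\right)^{2} = \left(\frac{184}{- \frac{534}{5}} + 107\right)^{2} = \left(184 \left(- \frac{5}{534}\right) + 107\right)^{2} = \left(- \frac{460}{267} + 107\right)^{2} = \left(\frac{28109}{267}\right)^{2} = \frac{790115881}{71289}$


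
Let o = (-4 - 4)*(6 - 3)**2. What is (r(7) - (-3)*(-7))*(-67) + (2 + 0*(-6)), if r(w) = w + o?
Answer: 5764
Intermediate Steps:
o = -72 (o = -8*3**2 = -8*9 = -72)
r(w) = -72 + w (r(w) = w - 72 = -72 + w)
(r(7) - (-3)*(-7))*(-67) + (2 + 0*(-6)) = ((-72 + 7) - (-3)*(-7))*(-67) + (2 + 0*(-6)) = (-65 - 1*21)*(-67) + (2 + 0) = (-65 - 21)*(-67) + 2 = -86*(-67) + 2 = 5762 + 2 = 5764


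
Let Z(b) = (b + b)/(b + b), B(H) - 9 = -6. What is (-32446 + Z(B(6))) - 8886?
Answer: -41331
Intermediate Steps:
B(H) = 3 (B(H) = 9 - 6 = 3)
Z(b) = 1 (Z(b) = (2*b)/((2*b)) = (2*b)*(1/(2*b)) = 1)
(-32446 + Z(B(6))) - 8886 = (-32446 + 1) - 8886 = -32445 - 8886 = -41331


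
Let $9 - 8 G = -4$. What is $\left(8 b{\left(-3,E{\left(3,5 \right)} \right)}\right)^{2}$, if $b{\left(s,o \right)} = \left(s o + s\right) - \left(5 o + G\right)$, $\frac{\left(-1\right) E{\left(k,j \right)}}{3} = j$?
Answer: $851929$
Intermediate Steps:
$G = \frac{13}{8}$ ($G = \frac{9}{8} - - \frac{1}{2} = \frac{9}{8} + \frac{1}{2} = \frac{13}{8} \approx 1.625$)
$E{\left(k,j \right)} = - 3 j$
$b{\left(s,o \right)} = - \frac{13}{8} + s - 5 o + o s$ ($b{\left(s,o \right)} = \left(s o + s\right) - \left(5 o + \frac{13}{8}\right) = \left(o s + s\right) - \left(\frac{13}{8} + 5 o\right) = \left(s + o s\right) - \left(\frac{13}{8} + 5 o\right) = - \frac{13}{8} + s - 5 o + o s$)
$\left(8 b{\left(-3,E{\left(3,5 \right)} \right)}\right)^{2} = \left(8 \left(- \frac{13}{8} - 3 - 5 \left(\left(-3\right) 5\right) + \left(-3\right) 5 \left(-3\right)\right)\right)^{2} = \left(8 \left(- \frac{13}{8} - 3 - -75 - -45\right)\right)^{2} = \left(8 \left(- \frac{13}{8} - 3 + 75 + 45\right)\right)^{2} = \left(8 \cdot \frac{923}{8}\right)^{2} = 923^{2} = 851929$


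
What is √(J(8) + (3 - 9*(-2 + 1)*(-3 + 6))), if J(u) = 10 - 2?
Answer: √38 ≈ 6.1644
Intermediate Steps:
J(u) = 8
√(J(8) + (3 - 9*(-2 + 1)*(-3 + 6))) = √(8 + (3 - 9*(-2 + 1)*(-3 + 6))) = √(8 + (3 - (-9)*3)) = √(8 + (3 - 9*(-3))) = √(8 + (3 + 27)) = √(8 + 30) = √38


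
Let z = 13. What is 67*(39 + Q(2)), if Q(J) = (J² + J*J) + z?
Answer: 4020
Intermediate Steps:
Q(J) = 13 + 2*J² (Q(J) = (J² + J*J) + 13 = (J² + J²) + 13 = 2*J² + 13 = 13 + 2*J²)
67*(39 + Q(2)) = 67*(39 + (13 + 2*2²)) = 67*(39 + (13 + 2*4)) = 67*(39 + (13 + 8)) = 67*(39 + 21) = 67*60 = 4020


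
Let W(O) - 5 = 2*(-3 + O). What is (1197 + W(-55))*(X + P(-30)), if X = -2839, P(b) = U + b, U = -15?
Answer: -3132024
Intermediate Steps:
P(b) = -15 + b
W(O) = -1 + 2*O (W(O) = 5 + 2*(-3 + O) = 5 + (-6 + 2*O) = -1 + 2*O)
(1197 + W(-55))*(X + P(-30)) = (1197 + (-1 + 2*(-55)))*(-2839 + (-15 - 30)) = (1197 + (-1 - 110))*(-2839 - 45) = (1197 - 111)*(-2884) = 1086*(-2884) = -3132024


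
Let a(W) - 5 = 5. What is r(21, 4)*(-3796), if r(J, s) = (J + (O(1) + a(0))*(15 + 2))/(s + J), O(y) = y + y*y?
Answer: -34164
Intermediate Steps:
a(W) = 10 (a(W) = 5 + 5 = 10)
O(y) = y + y²
r(J, s) = (204 + J)/(J + s) (r(J, s) = (J + (1*(1 + 1) + 10)*(15 + 2))/(s + J) = (J + (1*2 + 10)*17)/(J + s) = (J + (2 + 10)*17)/(J + s) = (J + 12*17)/(J + s) = (J + 204)/(J + s) = (204 + J)/(J + s))
r(21, 4)*(-3796) = ((204 + 21)/(21 + 4))*(-3796) = (225/25)*(-3796) = ((1/25)*225)*(-3796) = 9*(-3796) = -34164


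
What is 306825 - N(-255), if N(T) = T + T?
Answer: 307335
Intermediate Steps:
N(T) = 2*T
306825 - N(-255) = 306825 - 2*(-255) = 306825 - 1*(-510) = 306825 + 510 = 307335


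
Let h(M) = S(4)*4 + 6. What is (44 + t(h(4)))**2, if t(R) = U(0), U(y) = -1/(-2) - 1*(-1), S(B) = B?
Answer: 8281/4 ≈ 2070.3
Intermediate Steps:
h(M) = 22 (h(M) = 4*4 + 6 = 16 + 6 = 22)
U(y) = 3/2 (U(y) = -1*(-1/2) + 1 = 1/2 + 1 = 3/2)
t(R) = 3/2
(44 + t(h(4)))**2 = (44 + 3/2)**2 = (91/2)**2 = 8281/4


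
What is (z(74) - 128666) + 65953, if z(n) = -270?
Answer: -62983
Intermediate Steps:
(z(74) - 128666) + 65953 = (-270 - 128666) + 65953 = -128936 + 65953 = -62983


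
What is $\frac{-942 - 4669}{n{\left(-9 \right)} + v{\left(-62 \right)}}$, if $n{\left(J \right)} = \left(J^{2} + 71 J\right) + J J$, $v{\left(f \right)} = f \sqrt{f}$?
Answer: $\frac{2676447}{465857} - \frac{347882 i \sqrt{62}}{465857} \approx 5.7452 - 5.88 i$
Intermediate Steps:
$v{\left(f \right)} = f^{\frac{3}{2}}$
$n{\left(J \right)} = 2 J^{2} + 71 J$ ($n{\left(J \right)} = \left(J^{2} + 71 J\right) + J^{2} = 2 J^{2} + 71 J$)
$\frac{-942 - 4669}{n{\left(-9 \right)} + v{\left(-62 \right)}} = \frac{-942 - 4669}{- 9 \left(71 + 2 \left(-9\right)\right) + \left(-62\right)^{\frac{3}{2}}} = - \frac{5611}{- 9 \left(71 - 18\right) - 62 i \sqrt{62}} = - \frac{5611}{\left(-9\right) 53 - 62 i \sqrt{62}} = - \frac{5611}{-477 - 62 i \sqrt{62}}$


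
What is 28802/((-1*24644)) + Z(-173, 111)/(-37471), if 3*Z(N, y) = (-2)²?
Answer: -158701/135786 ≈ -1.1688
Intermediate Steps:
Z(N, y) = 4/3 (Z(N, y) = (⅓)*(-2)² = (⅓)*4 = 4/3)
28802/((-1*24644)) + Z(-173, 111)/(-37471) = 28802/((-1*24644)) + (4/3)/(-37471) = 28802/(-24644) + (4/3)*(-1/37471) = 28802*(-1/24644) - 4/112413 = -14401/12322 - 4/112413 = -158701/135786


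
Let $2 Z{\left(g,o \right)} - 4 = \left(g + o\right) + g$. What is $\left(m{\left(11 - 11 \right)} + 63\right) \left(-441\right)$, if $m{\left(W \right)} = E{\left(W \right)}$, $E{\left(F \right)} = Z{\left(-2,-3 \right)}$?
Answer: $- \frac{54243}{2} \approx -27122.0$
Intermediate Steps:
$Z{\left(g,o \right)} = 2 + g + \frac{o}{2}$ ($Z{\left(g,o \right)} = 2 + \frac{\left(g + o\right) + g}{2} = 2 + \frac{o + 2 g}{2} = 2 + \left(g + \frac{o}{2}\right) = 2 + g + \frac{o}{2}$)
$E{\left(F \right)} = - \frac{3}{2}$ ($E{\left(F \right)} = 2 - 2 + \frac{1}{2} \left(-3\right) = 2 - 2 - \frac{3}{2} = - \frac{3}{2}$)
$m{\left(W \right)} = - \frac{3}{2}$
$\left(m{\left(11 - 11 \right)} + 63\right) \left(-441\right) = \left(- \frac{3}{2} + 63\right) \left(-441\right) = \frac{123}{2} \left(-441\right) = - \frac{54243}{2}$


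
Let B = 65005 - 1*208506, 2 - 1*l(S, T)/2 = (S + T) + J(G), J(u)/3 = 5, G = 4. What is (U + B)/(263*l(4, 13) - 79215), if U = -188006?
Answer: 331507/94995 ≈ 3.4897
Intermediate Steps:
J(u) = 15 (J(u) = 3*5 = 15)
l(S, T) = -26 - 2*S - 2*T (l(S, T) = 4 - 2*((S + T) + 15) = 4 - 2*(15 + S + T) = 4 + (-30 - 2*S - 2*T) = -26 - 2*S - 2*T)
B = -143501 (B = 65005 - 208506 = -143501)
(U + B)/(263*l(4, 13) - 79215) = (-188006 - 143501)/(263*(-26 - 2*4 - 2*13) - 79215) = -331507/(263*(-26 - 8 - 26) - 79215) = -331507/(263*(-60) - 79215) = -331507/(-15780 - 79215) = -331507/(-94995) = -331507*(-1/94995) = 331507/94995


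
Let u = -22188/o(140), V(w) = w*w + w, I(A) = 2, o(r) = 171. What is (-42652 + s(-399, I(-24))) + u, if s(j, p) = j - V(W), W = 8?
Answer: -2465407/57 ≈ -43253.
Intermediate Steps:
V(w) = w + w**2 (V(w) = w**2 + w = w + w**2)
s(j, p) = -72 + j (s(j, p) = j - 8*(1 + 8) = j - 8*9 = j - 1*72 = j - 72 = -72 + j)
u = -7396/57 (u = -22188/171 = -22188*1/171 = -7396/57 ≈ -129.75)
(-42652 + s(-399, I(-24))) + u = (-42652 + (-72 - 399)) - 7396/57 = (-42652 - 471) - 7396/57 = -43123 - 7396/57 = -2465407/57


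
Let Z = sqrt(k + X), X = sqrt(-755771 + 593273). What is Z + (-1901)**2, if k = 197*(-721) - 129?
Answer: 3613801 + sqrt(-142166 + I*sqrt(162498)) ≈ 3.6138e+6 + 377.05*I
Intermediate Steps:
k = -142166 (k = -142037 - 129 = -142166)
X = I*sqrt(162498) (X = sqrt(-162498) = I*sqrt(162498) ≈ 403.11*I)
Z = sqrt(-142166 + I*sqrt(162498)) ≈ 0.5345 + 377.05*I
Z + (-1901)**2 = sqrt(-142166 + I*sqrt(162498)) + (-1901)**2 = sqrt(-142166 + I*sqrt(162498)) + 3613801 = 3613801 + sqrt(-142166 + I*sqrt(162498))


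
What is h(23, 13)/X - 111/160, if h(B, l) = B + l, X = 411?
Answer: -13287/21920 ≈ -0.60616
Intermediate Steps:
h(23, 13)/X - 111/160 = (23 + 13)/411 - 111/160 = 36*(1/411) - 111*1/160 = 12/137 - 111/160 = -13287/21920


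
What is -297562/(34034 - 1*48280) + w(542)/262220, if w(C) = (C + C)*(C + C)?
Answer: 11845819427/466948265 ≈ 25.369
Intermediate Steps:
w(C) = 4*C**2 (w(C) = (2*C)*(2*C) = 4*C**2)
-297562/(34034 - 1*48280) + w(542)/262220 = -297562/(34034 - 1*48280) + (4*542**2)/262220 = -297562/(34034 - 48280) + (4*293764)*(1/262220) = -297562/(-14246) + 1175056*(1/262220) = -297562*(-1/14246) + 293764/65555 = 148781/7123 + 293764/65555 = 11845819427/466948265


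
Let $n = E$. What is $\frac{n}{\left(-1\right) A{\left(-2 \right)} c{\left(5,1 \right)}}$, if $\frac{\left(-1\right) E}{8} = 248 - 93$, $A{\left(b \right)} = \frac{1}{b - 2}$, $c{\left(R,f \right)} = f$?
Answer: $-4960$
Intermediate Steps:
$A{\left(b \right)} = \frac{1}{-2 + b}$
$E = -1240$ ($E = - 8 \left(248 - 93\right) = \left(-8\right) 155 = -1240$)
$n = -1240$
$\frac{n}{\left(-1\right) A{\left(-2 \right)} c{\left(5,1 \right)}} = - \frac{1240}{\left(-1\right) \frac{1}{-2 - 2} \cdot 1} = - \frac{1240}{\left(-1\right) \frac{1}{-4} \cdot 1} = - \frac{1240}{\left(-1\right) \left(\left(- \frac{1}{4}\right) 1\right)} = - \frac{1240}{\left(-1\right) \left(- \frac{1}{4}\right)} = - 1240 \frac{1}{\frac{1}{4}} = \left(-1240\right) 4 = -4960$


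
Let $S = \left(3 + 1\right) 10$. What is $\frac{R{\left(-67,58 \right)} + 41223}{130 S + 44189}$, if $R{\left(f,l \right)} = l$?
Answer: $\frac{41281}{49389} \approx 0.83583$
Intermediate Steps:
$S = 40$ ($S = 4 \cdot 10 = 40$)
$\frac{R{\left(-67,58 \right)} + 41223}{130 S + 44189} = \frac{58 + 41223}{130 \cdot 40 + 44189} = \frac{41281}{5200 + 44189} = \frac{41281}{49389}$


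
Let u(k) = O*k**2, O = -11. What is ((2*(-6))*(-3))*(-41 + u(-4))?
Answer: -7812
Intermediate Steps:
u(k) = -11*k**2
((2*(-6))*(-3))*(-41 + u(-4)) = ((2*(-6))*(-3))*(-41 - 11*(-4)**2) = (-12*(-3))*(-41 - 11*16) = 36*(-41 - 176) = 36*(-217) = -7812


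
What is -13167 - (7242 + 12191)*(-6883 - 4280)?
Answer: 216917412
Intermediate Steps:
-13167 - (7242 + 12191)*(-6883 - 4280) = -13167 - 19433*(-11163) = -13167 - 1*(-216930579) = -13167 + 216930579 = 216917412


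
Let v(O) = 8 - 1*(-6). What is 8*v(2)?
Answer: 112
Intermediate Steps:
v(O) = 14 (v(O) = 8 + 6 = 14)
8*v(2) = 8*14 = 112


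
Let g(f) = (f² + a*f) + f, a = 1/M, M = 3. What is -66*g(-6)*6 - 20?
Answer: -11108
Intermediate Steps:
a = ⅓ (a = 1/3 = ⅓ ≈ 0.33333)
g(f) = f² + 4*f/3 (g(f) = (f² + f/3) + f = f² + 4*f/3)
-66*g(-6)*6 - 20 = -66*(⅓)*(-6)*(4 + 3*(-6))*6 - 20 = -66*(⅓)*(-6)*(4 - 18)*6 - 20 = -66*(⅓)*(-6)*(-14)*6 - 20 = -1848*6 - 20 = -66*168 - 20 = -11088 - 20 = -11108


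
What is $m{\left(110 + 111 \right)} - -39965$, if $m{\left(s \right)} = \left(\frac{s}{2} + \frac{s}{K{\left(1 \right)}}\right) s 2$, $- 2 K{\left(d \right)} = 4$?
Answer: $39965$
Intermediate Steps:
$K{\left(d \right)} = -2$ ($K{\left(d \right)} = \left(- \frac{1}{2}\right) 4 = -2$)
$m{\left(s \right)} = 0$ ($m{\left(s \right)} = \left(\frac{s}{2} + \frac{s}{-2}\right) s 2 = \left(s \frac{1}{2} + s \left(- \frac{1}{2}\right)\right) s 2 = \left(\frac{s}{2} - \frac{s}{2}\right) s 2 = 0 s 2 = 0 \cdot 2 = 0$)
$m{\left(110 + 111 \right)} - -39965 = 0 - -39965 = 0 + 39965 = 39965$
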